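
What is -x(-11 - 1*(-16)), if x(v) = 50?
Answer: -50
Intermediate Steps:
-x(-11 - 1*(-16)) = -1*50 = -50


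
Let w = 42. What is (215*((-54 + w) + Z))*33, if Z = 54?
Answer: 297990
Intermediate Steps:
(215*((-54 + w) + Z))*33 = (215*((-54 + 42) + 54))*33 = (215*(-12 + 54))*33 = (215*42)*33 = 9030*33 = 297990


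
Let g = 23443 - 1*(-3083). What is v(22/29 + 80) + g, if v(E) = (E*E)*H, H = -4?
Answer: 368510/841 ≈ 438.18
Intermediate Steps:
g = 26526 (g = 23443 + 3083 = 26526)
v(E) = -4*E**2 (v(E) = (E*E)*(-4) = E**2*(-4) = -4*E**2)
v(22/29 + 80) + g = -4*(22/29 + 80)**2 + 26526 = -4*(2342/29)**2 + 26526 = -4*5484964/841 + 26526 = -21939856/841 + 26526 = 368510/841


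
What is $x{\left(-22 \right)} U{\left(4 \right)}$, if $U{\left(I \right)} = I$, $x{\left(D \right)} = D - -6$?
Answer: $-64$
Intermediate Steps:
$x{\left(D \right)} = 6 + D$ ($x{\left(D \right)} = D + 6 = 6 + D$)
$x{\left(-22 \right)} U{\left(4 \right)} = \left(6 - 22\right) 4 = \left(-16\right) 4 = -64$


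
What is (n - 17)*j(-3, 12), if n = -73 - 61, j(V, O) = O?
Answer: -1812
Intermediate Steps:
n = -134
(n - 17)*j(-3, 12) = (-134 - 17)*12 = -151*12 = -1812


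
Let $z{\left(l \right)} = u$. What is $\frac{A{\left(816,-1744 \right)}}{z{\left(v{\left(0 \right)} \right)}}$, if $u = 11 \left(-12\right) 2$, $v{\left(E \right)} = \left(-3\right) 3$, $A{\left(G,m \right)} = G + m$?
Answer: $\frac{116}{33} \approx 3.5152$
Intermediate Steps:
$v{\left(E \right)} = -9$
$u = -264$ ($u = \left(-132\right) 2 = -264$)
$z{\left(l \right)} = -264$
$\frac{A{\left(816,-1744 \right)}}{z{\left(v{\left(0 \right)} \right)}} = \frac{816 - 1744}{-264} = \left(-928\right) \left(- \frac{1}{264}\right) = \frac{116}{33}$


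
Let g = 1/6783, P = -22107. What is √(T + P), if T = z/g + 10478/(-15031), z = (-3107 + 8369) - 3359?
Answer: 2*√727833275488861/15031 ≈ 3589.7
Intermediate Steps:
g = 1/6783 ≈ 0.00014743
z = 1903 (z = 5262 - 3359 = 1903)
T = 194020874041/15031 (T = 1903/(1/6783) + 10478/(-15031) = 1903*6783 + 10478*(-1/15031) = 12908049 - 10478/15031 = 194020874041/15031 ≈ 1.2908e+7)
√(T + P) = √(194020874041/15031 - 22107) = √(193688583724/15031) = 2*√727833275488861/15031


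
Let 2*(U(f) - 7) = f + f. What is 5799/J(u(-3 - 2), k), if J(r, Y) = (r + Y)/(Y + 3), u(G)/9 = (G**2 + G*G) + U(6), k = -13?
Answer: -28995/277 ≈ -104.68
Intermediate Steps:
U(f) = 7 + f (U(f) = 7 + (f + f)/2 = 7 + (2*f)/2 = 7 + f)
u(G) = 117 + 18*G**2 (u(G) = 9*((G**2 + G*G) + (7 + 6)) = 9*((G**2 + G**2) + 13) = 9*(2*G**2 + 13) = 9*(13 + 2*G**2) = 117 + 18*G**2)
J(r, Y) = (Y + r)/(3 + Y)
5799/J(u(-3 - 2), k) = 5799/(((-13 + (117 + 18*(-3 - 2)**2))/(3 - 13))) = 5799/(((-13 + (117 + 18*(-5)**2))/(-10))) = 5799/((-(-13 + (117 + 18*25))/10)) = 5799/((-(-13 + (117 + 450))/10)) = 5799/((-(-13 + 567)/10)) = 5799/((-1/10*554)) = 5799/(-277/5) = 5799*(-5/277) = -28995/277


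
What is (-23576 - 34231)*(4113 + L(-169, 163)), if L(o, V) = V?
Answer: -247182732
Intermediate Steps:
(-23576 - 34231)*(4113 + L(-169, 163)) = (-23576 - 34231)*(4113 + 163) = -57807*4276 = -247182732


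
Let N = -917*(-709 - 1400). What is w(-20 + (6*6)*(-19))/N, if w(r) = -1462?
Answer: -1462/1933953 ≈ -0.00075596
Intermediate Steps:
N = 1933953 (N = -917*(-2109) = 1933953)
w(-20 + (6*6)*(-19))/N = -1462/1933953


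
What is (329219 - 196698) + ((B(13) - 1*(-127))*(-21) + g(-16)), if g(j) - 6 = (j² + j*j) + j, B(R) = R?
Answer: 130083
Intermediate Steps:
g(j) = 6 + j + 2*j² (g(j) = 6 + ((j² + j*j) + j) = 6 + ((j² + j²) + j) = 6 + (2*j² + j) = 6 + (j + 2*j²) = 6 + j + 2*j²)
(329219 - 196698) + ((B(13) - 1*(-127))*(-21) + g(-16)) = (329219 - 196698) + ((13 - 1*(-127))*(-21) + (6 - 16 + 2*(-16)²)) = 132521 + ((13 + 127)*(-21) + (6 - 16 + 2*256)) = 132521 + (140*(-21) + (6 - 16 + 512)) = 132521 + (-2940 + 502) = 132521 - 2438 = 130083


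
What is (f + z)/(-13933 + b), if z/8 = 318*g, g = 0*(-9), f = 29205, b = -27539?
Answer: -3245/4608 ≈ -0.70421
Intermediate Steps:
g = 0
z = 0 (z = 8*(318*0) = 8*0 = 0)
(f + z)/(-13933 + b) = (29205 + 0)/(-13933 - 27539) = 29205/(-41472) = 29205*(-1/41472) = -3245/4608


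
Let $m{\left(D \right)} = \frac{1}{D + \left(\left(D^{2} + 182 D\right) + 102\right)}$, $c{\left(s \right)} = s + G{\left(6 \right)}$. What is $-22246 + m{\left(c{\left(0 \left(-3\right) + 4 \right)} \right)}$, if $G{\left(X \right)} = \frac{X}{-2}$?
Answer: $- \frac{6362355}{286} \approx -22246.0$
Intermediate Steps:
$G{\left(X \right)} = - \frac{X}{2}$ ($G{\left(X \right)} = X \left(- \frac{1}{2}\right) = - \frac{X}{2}$)
$c{\left(s \right)} = -3 + s$ ($c{\left(s \right)} = s - 3 = -3 + s$)
$m{\left(D \right)} = \frac{1}{102 + D^{2} + 183 D}$ ($m{\left(D \right)} = \frac{1}{D + \left(102 + D^{2} + 182 D\right)} = \frac{1}{102 + D^{2} + 183 D}$)
$-22246 + m{\left(c{\left(0 \left(-3\right) + 4 \right)} \right)} = -22246 + \frac{1}{102 + \left(-3 + \left(0 \left(-3\right) + 4\right)\right)^{2} + 183 \left(-3 + \left(0 \left(-3\right) + 4\right)\right)} = -22246 + \frac{1}{102 + \left(-3 + \left(0 + 4\right)\right)^{2} + 183 \left(-3 + \left(0 + 4\right)\right)} = -22246 + \frac{1}{102 + \left(-3 + 4\right)^{2} + 183 \left(-3 + 4\right)} = -22246 + \frac{1}{102 + 1^{2} + 183 \cdot 1} = -22246 + \frac{1}{102 + 1 + 183} = -22246 + \frac{1}{286} = - \frac{6362355}{286}$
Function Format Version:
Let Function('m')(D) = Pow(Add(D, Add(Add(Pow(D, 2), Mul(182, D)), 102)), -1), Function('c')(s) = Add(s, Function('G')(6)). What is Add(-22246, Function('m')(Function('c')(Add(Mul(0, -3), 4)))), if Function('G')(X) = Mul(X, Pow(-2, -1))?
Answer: Rational(-6362355, 286) ≈ -22246.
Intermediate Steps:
Function('G')(X) = Mul(Rational(-1, 2), X) (Function('G')(X) = Mul(X, Rational(-1, 2)) = Mul(Rational(-1, 2), X))
Function('c')(s) = Add(-3, s) (Function('c')(s) = Add(s, Mul(Rational(-1, 2), 6)) = Add(s, -3) = Add(-3, s))
Function('m')(D) = Pow(Add(102, Pow(D, 2), Mul(183, D)), -1) (Function('m')(D) = Pow(Add(D, Add(102, Pow(D, 2), Mul(182, D))), -1) = Pow(Add(102, Pow(D, 2), Mul(183, D)), -1))
Add(-22246, Function('m')(Function('c')(Add(Mul(0, -3), 4)))) = Add(-22246, Pow(Add(102, Pow(Add(-3, Add(Mul(0, -3), 4)), 2), Mul(183, Add(-3, Add(Mul(0, -3), 4)))), -1)) = Add(-22246, Pow(Add(102, Pow(Add(-3, Add(0, 4)), 2), Mul(183, Add(-3, Add(0, 4)))), -1)) = Add(-22246, Pow(Add(102, Pow(Add(-3, 4), 2), Mul(183, Add(-3, 4))), -1)) = Add(-22246, Pow(Add(102, Pow(1, 2), Mul(183, 1)), -1)) = Add(-22246, Pow(Add(102, 1, 183), -1)) = Add(-22246, Pow(286, -1)) = Add(-22246, Rational(1, 286)) = Rational(-6362355, 286)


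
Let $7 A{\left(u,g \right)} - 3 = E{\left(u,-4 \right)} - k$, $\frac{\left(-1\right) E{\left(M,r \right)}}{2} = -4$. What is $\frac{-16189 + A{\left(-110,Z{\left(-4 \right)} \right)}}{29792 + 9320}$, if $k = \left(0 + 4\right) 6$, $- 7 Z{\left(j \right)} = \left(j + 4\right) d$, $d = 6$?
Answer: $- \frac{14167}{34223} \approx -0.41396$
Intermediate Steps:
$E{\left(M,r \right)} = 8$ ($E{\left(M,r \right)} = \left(-2\right) \left(-4\right) = 8$)
$Z{\left(j \right)} = - \frac{24}{7} - \frac{6 j}{7}$ ($Z{\left(j \right)} = - \frac{\left(j + 4\right) 6}{7} = - \frac{\left(4 + j\right) 6}{7} = - \frac{24 + 6 j}{7} = - \frac{24}{7} - \frac{6 j}{7}$)
$k = 24$ ($k = 4 \cdot 6 = 24$)
$A{\left(u,g \right)} = - \frac{13}{7}$ ($A{\left(u,g \right)} = \frac{3}{7} + \frac{8 - 24}{7} = \frac{3}{7} + \frac{1}{7} \left(-16\right) = \frac{3}{7} - \frac{16}{7} = - \frac{13}{7}$)
$\frac{-16189 + A{\left(-110,Z{\left(-4 \right)} \right)}}{29792 + 9320} = \frac{-16189 - \frac{13}{7}}{29792 + 9320} = - \frac{113336}{7 \cdot 39112} = \left(- \frac{113336}{7}\right) \frac{1}{39112} = - \frac{14167}{34223}$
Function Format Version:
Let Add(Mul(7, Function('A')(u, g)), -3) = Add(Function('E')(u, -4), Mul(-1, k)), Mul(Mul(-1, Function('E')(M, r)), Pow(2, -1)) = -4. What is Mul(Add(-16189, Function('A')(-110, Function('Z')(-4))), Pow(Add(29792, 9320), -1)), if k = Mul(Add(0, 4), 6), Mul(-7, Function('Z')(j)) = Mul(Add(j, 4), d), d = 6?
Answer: Rational(-14167, 34223) ≈ -0.41396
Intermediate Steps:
Function('E')(M, r) = 8 (Function('E')(M, r) = Mul(-2, -4) = 8)
Function('Z')(j) = Add(Rational(-24, 7), Mul(Rational(-6, 7), j)) (Function('Z')(j) = Mul(Rational(-1, 7), Mul(Add(j, 4), 6)) = Mul(Rational(-1, 7), Mul(Add(4, j), 6)) = Mul(Rational(-1, 7), Add(24, Mul(6, j))) = Add(Rational(-24, 7), Mul(Rational(-6, 7), j)))
k = 24 (k = Mul(4, 6) = 24)
Function('A')(u, g) = Rational(-13, 7) (Function('A')(u, g) = Add(Rational(3, 7), Mul(Rational(1, 7), Add(8, Mul(-1, 24)))) = Add(Rational(3, 7), Mul(Rational(1, 7), Add(8, -24))) = Add(Rational(3, 7), Mul(Rational(1, 7), -16)) = Add(Rational(3, 7), Rational(-16, 7)) = Rational(-13, 7))
Mul(Add(-16189, Function('A')(-110, Function('Z')(-4))), Pow(Add(29792, 9320), -1)) = Mul(Add(-16189, Rational(-13, 7)), Pow(Add(29792, 9320), -1)) = Mul(Rational(-113336, 7), Pow(39112, -1)) = Mul(Rational(-113336, 7), Rational(1, 39112)) = Rational(-14167, 34223)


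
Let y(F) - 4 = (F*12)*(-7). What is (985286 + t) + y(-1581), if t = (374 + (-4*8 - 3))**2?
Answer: 1233015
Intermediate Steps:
y(F) = 4 - 84*F (y(F) = 4 + (F*12)*(-7) = 4 + (12*F)*(-7) = 4 - 84*F)
t = 114921 (t = (374 + (-32 - 3))**2 = (374 - 35)**2 = 339**2 = 114921)
(985286 + t) + y(-1581) = (985286 + 114921) + (4 - 84*(-1581)) = 1100207 + (4 + 132804) = 1100207 + 132808 = 1233015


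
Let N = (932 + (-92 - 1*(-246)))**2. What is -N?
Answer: -1179396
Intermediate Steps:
N = 1179396 (N = (932 + (-92 + 246))**2 = (932 + 154)**2 = 1086**2 = 1179396)
-N = -1*1179396 = -1179396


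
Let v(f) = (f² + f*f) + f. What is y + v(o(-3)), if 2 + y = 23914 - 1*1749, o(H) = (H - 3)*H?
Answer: 22829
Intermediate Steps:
o(H) = H*(-3 + H) (o(H) = (-3 + H)*H = H*(-3 + H))
v(f) = f + 2*f² (v(f) = (f² + f²) + f = 2*f² + f = f + 2*f²)
y = 22163 (y = -2 + (23914 - 1*1749) = -2 + (23914 - 1749) = -2 + 22165 = 22163)
y + v(o(-3)) = 22163 + (-3*(-3 - 3))*(1 + 2*(-3*(-3 - 3))) = 22163 + (-3*(-6))*(1 + 2*(-3*(-6))) = 22163 + 18*(1 + 2*18) = 22163 + 18*(1 + 36) = 22163 + 18*37 = 22163 + 666 = 22829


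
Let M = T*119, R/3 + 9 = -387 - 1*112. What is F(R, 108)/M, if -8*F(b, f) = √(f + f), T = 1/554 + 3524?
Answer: -831*√6/464646686 ≈ -4.3808e-6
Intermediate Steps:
T = 1952297/554 (T = 1/554 + 3524 = 1952297/554 ≈ 3524.0)
R = -1524 (R = -27 + 3*(-387 - 1*112) = -27 + 3*(-387 - 112) = -27 + 3*(-499) = -27 - 1497 = -1524)
M = 232323343/554 (M = (1952297/554)*119 = 232323343/554 ≈ 4.1936e+5)
F(b, f) = -√2*√f/8 (F(b, f) = -√(f + f)/8 = -√2*√f/8)
F(R, 108)/M = (-√2*√108/8)/(232323343/554) = -√2*6*√3/8*(554/232323343) = -3*√6/4*(554/232323343) = -831*√6/464646686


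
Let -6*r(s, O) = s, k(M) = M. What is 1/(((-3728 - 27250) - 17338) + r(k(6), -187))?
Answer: -1/48317 ≈ -2.0697e-5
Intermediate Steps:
r(s, O) = -s/6
1/(((-3728 - 27250) - 17338) + r(k(6), -187)) = 1/(((-3728 - 27250) - 17338) - 1/6*6) = 1/((-30978 - 17338) - 1) = 1/(-48316 - 1) = 1/(-48317) = -1/48317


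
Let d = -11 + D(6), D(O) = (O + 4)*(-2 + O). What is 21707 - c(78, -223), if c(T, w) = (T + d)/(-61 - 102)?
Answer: 3538348/163 ≈ 21708.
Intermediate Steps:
D(O) = (-2 + O)*(4 + O) (D(O) = (4 + O)*(-2 + O) = (-2 + O)*(4 + O))
d = 29 (d = -11 + (-8 + 6**2 + 2*6) = -11 + (-8 + 36 + 12) = -11 + 40 = 29)
c(T, w) = -29/163 - T/163 (c(T, w) = (T + 29)/(-61 - 102) = (29 + T)/(-163) = (29 + T)*(-1/163) = -29/163 - T/163)
21707 - c(78, -223) = 21707 - (-29/163 - 1/163*78) = 21707 - (-29/163 - 78/163) = 21707 - 1*(-107/163) = 21707 + 107/163 = 3538348/163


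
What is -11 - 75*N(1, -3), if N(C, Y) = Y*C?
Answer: 214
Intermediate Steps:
N(C, Y) = C*Y
-11 - 75*N(1, -3) = -11 - 75*(-3) = -11 + 225 = 214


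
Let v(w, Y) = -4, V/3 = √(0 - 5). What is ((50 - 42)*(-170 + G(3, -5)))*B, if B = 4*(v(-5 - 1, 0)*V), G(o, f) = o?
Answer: 64128*I*√5 ≈ 1.4339e+5*I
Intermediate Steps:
V = 3*I*√5 (V = 3*√(0 - 5) = 3*√(-5) = 3*(I*√5) = 3*I*√5 ≈ 6.7082*I)
B = -48*I*√5 (B = 4*(-12*I*√5) = -48*I*√5 ≈ -107.33*I)
((50 - 42)*(-170 + G(3, -5)))*B = ((50 - 42)*(-170 + 3))*(-48*I*√5) = (8*(-167))*(-48*I*√5) = -(-64128)*I*√5 = 64128*I*√5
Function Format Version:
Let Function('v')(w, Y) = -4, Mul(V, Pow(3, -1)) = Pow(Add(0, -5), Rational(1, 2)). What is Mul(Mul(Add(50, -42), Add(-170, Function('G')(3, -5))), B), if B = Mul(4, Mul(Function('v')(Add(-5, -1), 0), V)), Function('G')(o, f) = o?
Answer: Mul(64128, I, Pow(5, Rational(1, 2))) ≈ Mul(1.4339e+5, I)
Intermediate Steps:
V = Mul(3, I, Pow(5, Rational(1, 2))) (V = Mul(3, Pow(Add(0, -5), Rational(1, 2))) = Mul(3, Pow(-5, Rational(1, 2))) = Mul(3, Mul(I, Pow(5, Rational(1, 2)))) = Mul(3, I, Pow(5, Rational(1, 2))) ≈ Mul(6.7082, I))
B = Mul(-48, I, Pow(5, Rational(1, 2))) (B = Mul(4, Mul(-4, Mul(3, I, Pow(5, Rational(1, 2))))) = Mul(4, Mul(-12, I, Pow(5, Rational(1, 2)))) = Mul(-48, I, Pow(5, Rational(1, 2))) ≈ Mul(-107.33, I))
Mul(Mul(Add(50, -42), Add(-170, Function('G')(3, -5))), B) = Mul(Mul(Add(50, -42), Add(-170, 3)), Mul(-48, I, Pow(5, Rational(1, 2)))) = Mul(Mul(8, -167), Mul(-48, I, Pow(5, Rational(1, 2)))) = Mul(-1336, Mul(-48, I, Pow(5, Rational(1, 2)))) = Mul(64128, I, Pow(5, Rational(1, 2)))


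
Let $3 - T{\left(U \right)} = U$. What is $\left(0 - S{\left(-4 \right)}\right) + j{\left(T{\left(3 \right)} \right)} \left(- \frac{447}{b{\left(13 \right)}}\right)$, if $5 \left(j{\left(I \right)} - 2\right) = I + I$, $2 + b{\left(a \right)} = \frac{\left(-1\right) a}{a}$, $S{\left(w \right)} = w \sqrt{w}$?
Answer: $298 + 8 i \approx 298.0 + 8.0 i$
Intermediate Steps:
$T{\left(U \right)} = 3 - U$
$S{\left(w \right)} = w^{\frac{3}{2}}$
$b{\left(a \right)} = -3$ ($b{\left(a \right)} = -2 + \frac{\left(-1\right) a}{a} = -2 - 1 = -3$)
$j{\left(I \right)} = 2 + \frac{2 I}{5}$ ($j{\left(I \right)} = 2 + \frac{I + I}{5} = 2 + \frac{2 I}{5}$)
$\left(0 - S{\left(-4 \right)}\right) + j{\left(T{\left(3 \right)} \right)} \left(- \frac{447}{b{\left(13 \right)}}\right) = \left(0 - \left(-4\right)^{\frac{3}{2}}\right) + \left(2 + \frac{2 \left(3 - 3\right)}{5}\right) \left(- \frac{447}{-3}\right) = \left(0 - - 8 i\right) + \left(2 + \frac{2 \left(3 - 3\right)}{5}\right) \left(\left(-447\right) \left(- \frac{1}{3}\right)\right) = \left(0 + 8 i\right) + \left(2 + \frac{2}{5} \cdot 0\right) 149 = 8 i + \left(2 + 0\right) 149 = 8 i + 2 \cdot 149 = 8 i + 298 = 298 + 8 i$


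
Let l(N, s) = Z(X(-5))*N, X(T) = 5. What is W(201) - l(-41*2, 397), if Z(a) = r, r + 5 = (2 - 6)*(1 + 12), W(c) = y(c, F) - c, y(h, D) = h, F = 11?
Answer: -4674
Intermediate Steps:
W(c) = 0 (W(c) = c - c = 0)
r = -57 (r = -5 + (2 - 6)*(1 + 12) = -5 - 4*13 = -5 - 52 = -57)
Z(a) = -57
l(N, s) = -57*N
W(201) - l(-41*2, 397) = 0 - (-57)*(-41*2) = 0 - (-57)*(-82) = 0 - 1*4674 = 0 - 4674 = -4674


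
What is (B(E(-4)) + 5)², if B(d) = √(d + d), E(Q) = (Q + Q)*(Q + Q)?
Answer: 153 + 80*√2 ≈ 266.14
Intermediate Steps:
E(Q) = 4*Q² (E(Q) = (2*Q)*(2*Q) = 4*Q²)
B(d) = √2*√d (B(d) = √(2*d) = √2*√d)
(B(E(-4)) + 5)² = (√2*√(4*(-4)²) + 5)² = (√2*√(4*16) + 5)² = (√2*√64 + 5)² = (√2*8 + 5)² = (8*√2 + 5)² = (5 + 8*√2)²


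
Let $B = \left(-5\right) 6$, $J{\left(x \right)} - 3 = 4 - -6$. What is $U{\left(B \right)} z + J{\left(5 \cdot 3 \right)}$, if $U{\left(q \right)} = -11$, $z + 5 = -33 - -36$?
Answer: $35$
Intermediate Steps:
$J{\left(x \right)} = 13$ ($J{\left(x \right)} = 3 + \left(4 - -6\right) = 3 + \left(4 + 6\right) = 3 + 10 = 13$)
$B = -30$
$z = -2$ ($z = -5 - -3 = -5 + \left(-33 + 36\right) = -5 + 3 = -2$)
$U{\left(B \right)} z + J{\left(5 \cdot 3 \right)} = \left(-11\right) \left(-2\right) + 13 = 22 + 13 = 35$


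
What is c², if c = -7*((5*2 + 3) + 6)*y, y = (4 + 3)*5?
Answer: 21669025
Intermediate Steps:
y = 35 (y = 7*5 = 35)
c = -4655 (c = -7*((5*2 + 3) + 6)*35 = -7*((10 + 3) + 6)*35 = -7*(13 + 6)*35 = -133*35 = -7*665 = -4655)
c² = (-4655)² = 21669025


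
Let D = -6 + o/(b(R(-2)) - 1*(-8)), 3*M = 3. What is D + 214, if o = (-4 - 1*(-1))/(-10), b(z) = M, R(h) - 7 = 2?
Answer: 6241/30 ≈ 208.03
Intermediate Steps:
M = 1 (M = (1/3)*3 = 1)
R(h) = 9 (R(h) = 7 + 2 = 9)
b(z) = 1
o = 3/10 (o = (-4 + 1)*(-1/10) = -3*(-1/10) = 3/10 ≈ 0.30000)
D = -179/30 (D = -6 + 3/(10*(1 - 1*(-8))) = -6 + 3/(10*(1 + 8)) = -6 + (3/10)/9 = -6 + (3/10)*(1/9) = -6 + 1/30 = -179/30 ≈ -5.9667)
D + 214 = -179/30 + 214 = 6241/30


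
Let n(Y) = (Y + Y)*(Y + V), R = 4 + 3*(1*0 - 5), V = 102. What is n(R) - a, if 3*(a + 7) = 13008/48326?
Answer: -48207353/24163 ≈ -1995.1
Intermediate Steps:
a = -166973/24163 (a = -7 + (13008/48326)/3 = -7 + (13008*(1/48326))/3 = -7 + (1/3)*(6504/24163) = -7 + 2168/24163 = -166973/24163 ≈ -6.9103)
R = -11 (R = 4 + 3*(0 - 5) = 4 + 3*(-5) = 4 - 15 = -11)
n(Y) = 2*Y*(102 + Y) (n(Y) = (Y + Y)*(Y + 102) = (2*Y)*(102 + Y) = 2*Y*(102 + Y))
n(R) - a = 2*(-11)*(102 - 11) - 1*(-166973/24163) = 2*(-11)*91 + 166973/24163 = -2002 + 166973/24163 = -48207353/24163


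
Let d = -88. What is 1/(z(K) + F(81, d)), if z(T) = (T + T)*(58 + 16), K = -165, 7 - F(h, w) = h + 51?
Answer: -1/24545 ≈ -4.0742e-5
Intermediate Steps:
F(h, w) = -44 - h (F(h, w) = 7 - (h + 51) = 7 - (51 + h) = 7 + (-51 - h) = -44 - h)
z(T) = 148*T (z(T) = (2*T)*74 = 148*T)
1/(z(K) + F(81, d)) = 1/(148*(-165) + (-44 - 1*81)) = 1/(-24420 + (-44 - 81)) = 1/(-24420 - 125) = 1/(-24545) = -1/24545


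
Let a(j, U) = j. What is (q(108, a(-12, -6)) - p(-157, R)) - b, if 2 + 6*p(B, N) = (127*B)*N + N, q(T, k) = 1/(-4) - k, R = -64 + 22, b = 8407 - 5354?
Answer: -1711283/12 ≈ -1.4261e+5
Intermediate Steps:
b = 3053
R = -42
q(T, k) = -¼ - k
p(B, N) = -⅓ + N/6 + 127*B*N/6 (p(B, N) = -⅓ + ((127*B)*N + N)/6 = -⅓ + (127*B*N + N)/6 = -⅓ + (N + 127*B*N)/6 = -⅓ + (N/6 + 127*B*N/6) = -⅓ + N/6 + 127*B*N/6)
(q(108, a(-12, -6)) - p(-157, R)) - b = ((-¼ - 1*(-12)) - (-⅓ + (⅙)*(-42) + (127/6)*(-157)*(-42))) - 1*3053 = ((-¼ + 12) - (-⅓ - 7 + 139573)) - 3053 = (47/4 - 1*418697/3) - 3053 = (47/4 - 418697/3) - 3053 = -1674647/12 - 3053 = -1711283/12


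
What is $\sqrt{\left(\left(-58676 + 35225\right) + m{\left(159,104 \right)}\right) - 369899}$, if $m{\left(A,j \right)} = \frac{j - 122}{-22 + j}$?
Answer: $\frac{i \sqrt{661221719}}{41} \approx 627.18 i$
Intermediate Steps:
$m{\left(A,j \right)} = \frac{-122 + j}{-22 + j}$
$\sqrt{\left(\left(-58676 + 35225\right) + m{\left(159,104 \right)}\right) - 369899} = \sqrt{\left(\left(-58676 + 35225\right) + \frac{-122 + 104}{-22 + 104}\right) - 369899} = \sqrt{\left(-23451 + \frac{1}{82} \left(-18\right)\right) - 369899} = \sqrt{\left(-23451 - \frac{9}{41}\right) - 369899} = \sqrt{- \frac{961500}{41} - 369899} = \sqrt{- \frac{16127359}{41}} = \frac{i \sqrt{661221719}}{41}$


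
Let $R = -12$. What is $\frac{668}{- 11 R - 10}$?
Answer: $\frac{334}{61} \approx 5.4754$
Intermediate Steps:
$\frac{668}{- 11 R - 10} = \frac{668}{\left(-11\right) \left(-12\right) - 10} = \frac{668}{132 - 10} = \frac{668}{122} = 668 \cdot \frac{1}{122} = \frac{334}{61}$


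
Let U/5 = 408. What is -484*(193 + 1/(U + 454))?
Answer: -116485006/1247 ≈ -93412.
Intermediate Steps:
U = 2040 (U = 5*408 = 2040)
-484*(193 + 1/(U + 454)) = -484*(193 + 1/(2040 + 454)) = -484*(193 + 1/2494) = -484*481343/2494 = -116485006/1247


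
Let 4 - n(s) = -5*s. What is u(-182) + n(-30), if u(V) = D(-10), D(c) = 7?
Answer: -139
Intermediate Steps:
u(V) = 7
n(s) = 4 + 5*s (n(s) = 4 - (-5)*s = 4 + 5*s)
u(-182) + n(-30) = 7 + (4 + 5*(-30)) = 7 + (4 - 150) = 7 - 146 = -139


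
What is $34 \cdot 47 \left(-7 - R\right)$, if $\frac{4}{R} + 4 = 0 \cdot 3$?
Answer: $-9588$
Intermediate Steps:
$R = -1$ ($R = \frac{4}{-4 + 0 \cdot 3} = \frac{4}{-4 + 0} = \frac{4}{-4} = 4 \left(- \frac{1}{4}\right) = -1$)
$34 \cdot 47 \left(-7 - R\right) = 34 \cdot 47 \left(-7 - -1\right) = 1598 \left(-7 + 1\right) = 1598 \left(-6\right) = -9588$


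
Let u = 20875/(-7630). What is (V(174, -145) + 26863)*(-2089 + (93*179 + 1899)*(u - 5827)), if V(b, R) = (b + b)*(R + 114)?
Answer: -1326120679890100/763 ≈ -1.7380e+12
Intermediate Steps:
u = -4175/1526 (u = 20875*(-1/7630) = -4175/1526 ≈ -2.7359)
V(b, R) = 2*b*(114 + R) (V(b, R) = (2*b)*(114 + R) = 2*b*(114 + R))
(V(174, -145) + 26863)*(-2089 + (93*179 + 1899)*(u - 5827)) = (2*174*(114 - 145) + 26863)*(-2089 + (93*179 + 1899)*(-4175/1526 - 5827)) = (2*174*(-31) + 26863)*(-2089 + (16647 + 1899)*(-8896177/1526)) = (-10788 + 26863)*(-2089 + 18546*(-8896177/1526)) = 16075*(-2089 - 82494249321/763) = 16075*(-82495843228/763) = -1326120679890100/763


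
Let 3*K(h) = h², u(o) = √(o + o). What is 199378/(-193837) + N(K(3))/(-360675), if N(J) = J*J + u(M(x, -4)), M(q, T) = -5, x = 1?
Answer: -1141466741/1109716825 - I*√10/360675 ≈ -1.0286 - 8.7677e-6*I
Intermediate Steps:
u(o) = √2*√o (u(o) = √(2*o) = √2*√o)
K(h) = h²/3
N(J) = J² + I*√10 (N(J) = J*J + √2*√(-5) = J² + √2*(I*√5) = J² + I*√10)
199378/(-193837) + N(K(3))/(-360675) = 199378/(-193837) + (((⅓)*3²)² + I*√10)/(-360675) = 199378*(-1/193837) + (((⅓)*9)² + I*√10)*(-1/360675) = -199378/193837 + (3² + I*√10)*(-1/360675) = -199378/193837 + (9 + I*√10)*(-1/360675) = -199378/193837 + (-1/40075 - I*√10/360675) = -1141466741/1109716825 - I*√10/360675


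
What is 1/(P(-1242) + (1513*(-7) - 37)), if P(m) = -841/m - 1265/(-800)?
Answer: -99360/1055773687 ≈ -9.4111e-5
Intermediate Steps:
P(m) = 253/160 - 841/m (P(m) = -841/m - 1265*(-1/800) = -841/m + 253/160 = 253/160 - 841/m)
1/(P(-1242) + (1513*(-7) - 37)) = 1/((253/160 - 841/(-1242)) + (1513*(-7) - 37)) = 1/((253/160 - 841*(-1/1242)) + (-10591 - 37)) = 1/((253/160 + 841/1242) - 10628) = 1/(224393/99360 - 10628) = 1/(-1055773687/99360) = -99360/1055773687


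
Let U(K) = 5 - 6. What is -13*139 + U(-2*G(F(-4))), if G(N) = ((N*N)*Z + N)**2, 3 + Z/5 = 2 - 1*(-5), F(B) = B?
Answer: -1808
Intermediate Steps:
Z = 20 (Z = -15 + 5*(2 - 1*(-5)) = -15 + 5*(2 + 5) = -15 + 5*7 = -15 + 35 = 20)
G(N) = (N + 20*N**2)**2 (G(N) = ((N*N)*20 + N)**2 = (N**2*20 + N)**2 = (20*N**2 + N)**2 = (N + 20*N**2)**2)
U(K) = -1
-13*139 + U(-2*G(F(-4))) = -13*139 - 1 = -1807 - 1 = -1808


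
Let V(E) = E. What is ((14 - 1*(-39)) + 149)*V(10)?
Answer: 2020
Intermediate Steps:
((14 - 1*(-39)) + 149)*V(10) = ((14 - 1*(-39)) + 149)*10 = ((14 + 39) + 149)*10 = (53 + 149)*10 = 202*10 = 2020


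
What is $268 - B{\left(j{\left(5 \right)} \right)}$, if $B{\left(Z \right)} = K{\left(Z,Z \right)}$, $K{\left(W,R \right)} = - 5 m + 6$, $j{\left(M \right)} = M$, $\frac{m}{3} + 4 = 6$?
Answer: $292$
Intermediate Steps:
$m = 6$ ($m = -12 + 3 \cdot 6 = -12 + 18 = 6$)
$K{\left(W,R \right)} = -24$ ($K{\left(W,R \right)} = \left(-5\right) 6 + 6 = -30 + 6 = -24$)
$B{\left(Z \right)} = -24$
$268 - B{\left(j{\left(5 \right)} \right)} = 268 - -24 = 268 + 24 = 292$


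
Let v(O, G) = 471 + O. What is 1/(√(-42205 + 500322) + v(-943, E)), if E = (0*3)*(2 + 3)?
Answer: 472/235333 + √458117/235333 ≈ 0.0048818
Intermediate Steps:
E = 0 (E = 0*5 = 0)
1/(√(-42205 + 500322) + v(-943, E)) = 1/(√(-42205 + 500322) + (471 - 943)) = 1/(√458117 - 472) = 1/(-472 + √458117)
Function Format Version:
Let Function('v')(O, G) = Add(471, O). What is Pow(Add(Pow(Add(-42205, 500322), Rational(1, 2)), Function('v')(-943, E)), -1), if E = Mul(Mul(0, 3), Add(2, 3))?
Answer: Add(Rational(472, 235333), Mul(Rational(1, 235333), Pow(458117, Rational(1, 2)))) ≈ 0.0048818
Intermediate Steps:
E = 0 (E = Mul(0, 5) = 0)
Pow(Add(Pow(Add(-42205, 500322), Rational(1, 2)), Function('v')(-943, E)), -1) = Pow(Add(Pow(Add(-42205, 500322), Rational(1, 2)), Add(471, -943)), -1) = Pow(Add(Pow(458117, Rational(1, 2)), -472), -1) = Pow(Add(-472, Pow(458117, Rational(1, 2))), -1)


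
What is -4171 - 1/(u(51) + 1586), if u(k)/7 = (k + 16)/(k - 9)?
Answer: -39970699/9583 ≈ -4171.0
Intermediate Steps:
u(k) = 7*(16 + k)/(-9 + k) (u(k) = 7*((k + 16)/(k - 9)) = 7*((16 + k)/(-9 + k)) = 7*(16 + k)/(-9 + k))
-4171 - 1/(u(51) + 1586) = -4171 - 1/(7*(16 + 51)/(-9 + 51) + 1586) = -4171 - 1/(7*67/42 + 1586) = -4171 - 1/(7*(1/42)*67 + 1586) = -4171 - 1/(67/6 + 1586) = -4171 - 1/9583/6 = -4171 - 1*6/9583 = -4171 - 6/9583 = -39970699/9583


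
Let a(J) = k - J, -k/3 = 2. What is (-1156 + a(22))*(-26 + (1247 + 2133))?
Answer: -3971136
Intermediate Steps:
k = -6 (k = -3*2 = -6)
a(J) = -6 - J
(-1156 + a(22))*(-26 + (1247 + 2133)) = (-1156 + (-6 - 1*22))*(-26 + (1247 + 2133)) = (-1156 + (-6 - 22))*(-26 + 3380) = (-1156 - 28)*3354 = -1184*3354 = -3971136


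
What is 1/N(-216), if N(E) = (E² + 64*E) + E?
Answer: 1/32616 ≈ 3.0660e-5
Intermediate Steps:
N(E) = E² + 65*E
1/N(-216) = 1/(-216*(65 - 216)) = 1/(-216*(-151)) = 1/32616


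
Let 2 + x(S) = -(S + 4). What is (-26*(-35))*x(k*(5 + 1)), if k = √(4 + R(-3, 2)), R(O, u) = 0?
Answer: -16380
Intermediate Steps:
k = 2 (k = √(4 + 0) = √4 = 2)
x(S) = -6 - S (x(S) = -2 - (S + 4) = -2 - (4 + S) = -2 + (-4 - S) = -6 - S)
(-26*(-35))*x(k*(5 + 1)) = (-26*(-35))*(-6 - 2*(5 + 1)) = 910*(-6 - 2*6) = 910*(-6 - 1*12) = 910*(-6 - 12) = 910*(-18) = -16380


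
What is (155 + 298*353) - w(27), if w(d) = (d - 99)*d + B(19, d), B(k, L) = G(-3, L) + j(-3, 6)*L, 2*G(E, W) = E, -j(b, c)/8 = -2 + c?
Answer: 216317/2 ≈ 1.0816e+5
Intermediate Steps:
j(b, c) = 16 - 8*c (j(b, c) = -8*(-2 + c) = 16 - 8*c)
G(E, W) = E/2
B(k, L) = -3/2 - 32*L (B(k, L) = (1/2)*(-3) + (16 - 8*6)*L = -3/2 + (16 - 48)*L = -3/2 - 32*L)
w(d) = -3/2 - 32*d + d*(-99 + d) (w(d) = (d - 99)*d + (-3/2 - 32*d) = (-99 + d)*d + (-3/2 - 32*d) = d*(-99 + d) + (-3/2 - 32*d) = -3/2 - 32*d + d*(-99 + d))
(155 + 298*353) - w(27) = (155 + 298*353) - (-3/2 + 27**2 - 131*27) = (155 + 105194) - (-3/2 + 729 - 3537) = 105349 - 1*(-5619/2) = 105349 + 5619/2 = 216317/2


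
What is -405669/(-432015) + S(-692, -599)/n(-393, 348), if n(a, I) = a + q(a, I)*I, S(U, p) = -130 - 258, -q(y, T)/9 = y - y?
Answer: 109016579/56593965 ≈ 1.9263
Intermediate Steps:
q(y, T) = 0 (q(y, T) = -9*(y - y) = -9*0 = 0)
S(U, p) = -388
n(a, I) = a (n(a, I) = a + 0*I = a + 0 = a)
-405669/(-432015) + S(-692, -599)/n(-393, 348) = -405669/(-432015) - 388/(-393) = -405669*(-1/432015) - 388*(-1/393) = 135223/144005 + 388/393 = 109016579/56593965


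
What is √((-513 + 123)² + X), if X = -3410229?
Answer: I*√3258129 ≈ 1805.0*I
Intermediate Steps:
√((-513 + 123)² + X) = √((-513 + 123)² - 3410229) = √((-390)² - 3410229) = √(152100 - 3410229) = √(-3258129) = I*√3258129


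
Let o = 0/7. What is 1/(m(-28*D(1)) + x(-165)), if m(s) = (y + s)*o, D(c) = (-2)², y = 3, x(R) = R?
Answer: -1/165 ≈ -0.0060606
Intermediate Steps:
o = 0 (o = 0*(⅐) = 0)
D(c) = 4
m(s) = 0 (m(s) = (3 + s)*0 = 0)
1/(m(-28*D(1)) + x(-165)) = 1/(0 - 165) = 1/(-165) = -1/165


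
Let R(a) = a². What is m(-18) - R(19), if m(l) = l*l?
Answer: -37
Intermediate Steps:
m(l) = l²
m(-18) - R(19) = (-18)² - 1*19² = 324 - 1*361 = 324 - 361 = -37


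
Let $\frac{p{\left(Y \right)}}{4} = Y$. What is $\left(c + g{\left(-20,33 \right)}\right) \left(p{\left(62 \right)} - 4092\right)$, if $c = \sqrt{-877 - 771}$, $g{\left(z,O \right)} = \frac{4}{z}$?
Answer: $\frac{3844}{5} - 15376 i \sqrt{103} \approx 768.8 - 1.5605 \cdot 10^{5} i$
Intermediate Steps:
$c = 4 i \sqrt{103}$ ($c = \sqrt{-1648} = 4 i \sqrt{103} \approx 40.596 i$)
$p{\left(Y \right)} = 4 Y$
$\left(c + g{\left(-20,33 \right)}\right) \left(p{\left(62 \right)} - 4092\right) = \left(4 i \sqrt{103} + \frac{4}{-20}\right) \left(4 \cdot 62 - 4092\right) = \left(4 i \sqrt{103} + 4 \left(- \frac{1}{20}\right)\right) \left(248 - 4092\right) = \left(4 i \sqrt{103} - \frac{1}{5}\right) \left(-3844\right) = \left(- \frac{1}{5} + 4 i \sqrt{103}\right) \left(-3844\right) = \frac{3844}{5} - 15376 i \sqrt{103}$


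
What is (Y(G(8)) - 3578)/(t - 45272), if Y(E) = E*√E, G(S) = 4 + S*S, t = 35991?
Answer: 3578/9281 - 136*√17/9281 ≈ 0.32510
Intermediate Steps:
G(S) = 4 + S²
Y(E) = E^(3/2)
(Y(G(8)) - 3578)/(t - 45272) = ((4 + 8²)^(3/2) - 3578)/(35991 - 45272) = ((4 + 64)^(3/2) - 3578)/(-9281) = (68^(3/2) - 3578)*(-1/9281) = (136*√17 - 3578)*(-1/9281) = (-3578 + 136*√17)*(-1/9281) = 3578/9281 - 136*√17/9281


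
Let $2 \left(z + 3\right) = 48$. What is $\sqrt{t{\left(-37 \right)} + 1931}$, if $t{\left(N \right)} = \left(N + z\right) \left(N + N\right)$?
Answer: $\sqrt{3115} \approx 55.812$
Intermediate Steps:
$z = 21$ ($z = -3 + \frac{1}{2} \cdot 48 = -3 + 24 = 21$)
$t{\left(N \right)} = 2 N \left(21 + N\right)$ ($t{\left(N \right)} = \left(N + 21\right) \left(N + N\right) = \left(21 + N\right) 2 N = 2 N \left(21 + N\right)$)
$\sqrt{t{\left(-37 \right)} + 1931} = \sqrt{2 \left(-37\right) \left(21 - 37\right) + 1931} = \sqrt{2 \left(-37\right) \left(-16\right) + 1931} = \sqrt{1184 + 1931} = \sqrt{3115}$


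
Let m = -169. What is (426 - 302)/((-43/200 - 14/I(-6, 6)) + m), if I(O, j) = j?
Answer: -74400/102929 ≈ -0.72283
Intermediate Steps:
(426 - 302)/((-43/200 - 14/I(-6, 6)) + m) = (426 - 302)/((-43/200 - 14/6) - 169) = 124/((-43*1/200 - 14*1/6) - 169) = 124/((-43/200 - 7/3) - 169) = 124/(-1529/600 - 169) = 124/(-102929/600) = 124*(-600/102929) = -74400/102929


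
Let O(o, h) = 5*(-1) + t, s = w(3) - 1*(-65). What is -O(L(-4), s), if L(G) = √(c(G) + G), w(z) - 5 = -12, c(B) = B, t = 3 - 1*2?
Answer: 4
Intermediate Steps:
t = 1 (t = 3 - 2 = 1)
w(z) = -7 (w(z) = 5 - 12 = -7)
s = 58 (s = -7 - 1*(-65) = -7 + 65 = 58)
L(G) = √2*√G (L(G) = √(G + G) = √(2*G) = √2*√G)
O(o, h) = -4 (O(o, h) = 5*(-1) + 1 = -5 + 1 = -4)
-O(L(-4), s) = -1*(-4) = 4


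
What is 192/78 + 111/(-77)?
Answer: 1021/1001 ≈ 1.0200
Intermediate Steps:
192/78 + 111/(-77) = 192*(1/78) + 111*(-1/77) = 32/13 - 111/77 = 1021/1001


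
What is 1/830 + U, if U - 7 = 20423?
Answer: 16956901/830 ≈ 20430.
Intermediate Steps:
U = 20430 (U = 7 + 20423 = 20430)
1/830 + U = 1/830 + 20430 = 16956901/830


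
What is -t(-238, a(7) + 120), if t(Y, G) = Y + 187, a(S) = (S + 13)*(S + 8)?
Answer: 51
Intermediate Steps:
a(S) = (8 + S)*(13 + S) (a(S) = (13 + S)*(8 + S) = (8 + S)*(13 + S))
t(Y, G) = 187 + Y
-t(-238, a(7) + 120) = -(187 - 238) = -1*(-51) = 51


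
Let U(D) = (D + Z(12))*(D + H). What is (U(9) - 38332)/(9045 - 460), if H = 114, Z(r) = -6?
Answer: -37963/8585 ≈ -4.4220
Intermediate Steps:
U(D) = (-6 + D)*(114 + D) (U(D) = (D - 6)*(D + 114) = (-6 + D)*(114 + D))
(U(9) - 38332)/(9045 - 460) = ((-684 + 9**2 + 108*9) - 38332)/(9045 - 460) = ((-684 + 81 + 972) - 38332)/8585 = (369 - 38332)*(1/8585) = -37963*1/8585 = -37963/8585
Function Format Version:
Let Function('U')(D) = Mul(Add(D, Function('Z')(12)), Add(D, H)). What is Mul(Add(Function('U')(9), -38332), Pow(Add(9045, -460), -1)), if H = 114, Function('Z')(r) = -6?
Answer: Rational(-37963, 8585) ≈ -4.4220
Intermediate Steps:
Function('U')(D) = Mul(Add(-6, D), Add(114, D)) (Function('U')(D) = Mul(Add(D, -6), Add(D, 114)) = Mul(Add(-6, D), Add(114, D)))
Mul(Add(Function('U')(9), -38332), Pow(Add(9045, -460), -1)) = Mul(Add(Add(-684, Pow(9, 2), Mul(108, 9)), -38332), Pow(Add(9045, -460), -1)) = Mul(Add(Add(-684, 81, 972), -38332), Pow(8585, -1)) = Mul(Add(369, -38332), Rational(1, 8585)) = Mul(-37963, Rational(1, 8585)) = Rational(-37963, 8585)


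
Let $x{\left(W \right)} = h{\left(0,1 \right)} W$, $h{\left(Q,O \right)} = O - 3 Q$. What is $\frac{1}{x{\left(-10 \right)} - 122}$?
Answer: $- \frac{1}{132} \approx -0.0075758$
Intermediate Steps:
$x{\left(W \right)} = W$ ($x{\left(W \right)} = \left(1 - 0\right) W = \left(1 + 0\right) W = 1 W = W$)
$\frac{1}{x{\left(-10 \right)} - 122} = \frac{1}{-10 - 122} = \frac{1}{-132} = - \frac{1}{132}$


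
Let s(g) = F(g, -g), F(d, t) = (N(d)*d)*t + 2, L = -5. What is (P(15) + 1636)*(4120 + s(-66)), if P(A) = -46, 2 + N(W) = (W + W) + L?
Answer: 969273540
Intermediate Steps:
N(W) = -7 + 2*W (N(W) = -2 + ((W + W) - 5) = -2 + (2*W - 5) = -2 + (-5 + 2*W) = -7 + 2*W)
F(d, t) = 2 + d*t*(-7 + 2*d) (F(d, t) = ((-7 + 2*d)*d)*t + 2 = (d*(-7 + 2*d))*t + 2 = d*t*(-7 + 2*d) + 2 = 2 + d*t*(-7 + 2*d))
s(g) = 2 - g²*(-7 + 2*g) (s(g) = 2 + g*(-g)*(-7 + 2*g) = 2 - g²*(-7 + 2*g))
(P(15) + 1636)*(4120 + s(-66)) = (-46 + 1636)*(4120 + (2 + (-66)²*(7 - 2*(-66)))) = 1590*(4120 + (2 + 4356*(7 + 132))) = 1590*(4120 + (2 + 4356*139)) = 1590*(4120 + (2 + 605484)) = 1590*(4120 + 605486) = 1590*609606 = 969273540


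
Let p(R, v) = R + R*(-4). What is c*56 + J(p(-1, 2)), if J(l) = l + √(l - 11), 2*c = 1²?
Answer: 31 + 2*I*√2 ≈ 31.0 + 2.8284*I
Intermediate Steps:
c = ½ (c = (½)*1² = (½)*1 = ½ ≈ 0.50000)
p(R, v) = -3*R (p(R, v) = R - 4*R = -3*R)
J(l) = l + √(-11 + l)
c*56 + J(p(-1, 2)) = (½)*56 + (-3*(-1) + √(-11 - 3*(-1))) = 28 + (3 + √(-11 + 3)) = 28 + (3 + √(-8)) = 28 + (3 + 2*I*√2) = 31 + 2*I*√2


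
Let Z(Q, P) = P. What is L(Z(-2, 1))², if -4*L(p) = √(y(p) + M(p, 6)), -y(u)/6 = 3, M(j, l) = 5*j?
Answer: -13/16 ≈ -0.81250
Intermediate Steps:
y(u) = -18 (y(u) = -6*3 = -18)
L(p) = -√(-18 + 5*p)/4
L(Z(-2, 1))² = (-√(-18 + 5*1)/4)² = (-√(-18 + 5)/4)² = (-I*√13/4)² = -13/16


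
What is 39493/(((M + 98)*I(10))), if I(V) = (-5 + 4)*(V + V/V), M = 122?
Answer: -39493/2420 ≈ -16.319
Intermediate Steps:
I(V) = -1 - V (I(V) = -(V + 1) = -(1 + V) = -1 - V)
39493/(((M + 98)*I(10))) = 39493/(((122 + 98)*(-1 - 1*10))) = 39493/((220*(-1 - 10))) = 39493/((220*(-11))) = 39493/(-2420) = 39493*(-1/2420) = -39493/2420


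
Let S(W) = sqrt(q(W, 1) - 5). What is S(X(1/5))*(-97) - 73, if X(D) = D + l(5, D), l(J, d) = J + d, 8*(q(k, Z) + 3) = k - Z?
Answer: -73 - 97*I*sqrt(745)/10 ≈ -73.0 - 264.76*I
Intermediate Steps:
q(k, Z) = -3 - Z/8 + k/8 (q(k, Z) = -3 + (k - Z)/8 = -3 + (-Z/8 + k/8) = -3 - Z/8 + k/8)
X(D) = 5 + 2*D (X(D) = D + (5 + D) = 5 + 2*D)
S(W) = sqrt(-65/8 + W/8) (S(W) = sqrt((-3 - 1/8*1 + W/8) - 5) = sqrt((-3 - 1/8 + W/8) - 5) = sqrt((-25/8 + W/8) - 5) = sqrt(-65/8 + W/8))
S(X(1/5))*(-97) - 73 = (sqrt(-130 + 2*(5 + 2/5))/4)*(-97) - 73 = (sqrt(-130 + 2*(27/5))/4)*(-97) - 73 = (sqrt(-130 + 54/5)/4)*(-97) - 73 = (sqrt(-596/5)/4)*(-97) - 73 = ((2*I*sqrt(745)/5)/4)*(-97) - 73 = (I*sqrt(745)/10)*(-97) - 73 = -97*I*sqrt(745)/10 - 73 = -73 - 97*I*sqrt(745)/10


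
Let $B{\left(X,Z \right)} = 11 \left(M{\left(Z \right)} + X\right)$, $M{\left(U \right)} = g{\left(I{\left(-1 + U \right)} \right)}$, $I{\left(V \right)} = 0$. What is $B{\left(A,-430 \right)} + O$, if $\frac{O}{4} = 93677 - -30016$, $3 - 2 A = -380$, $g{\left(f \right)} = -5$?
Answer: $\frac{993647}{2} \approx 4.9682 \cdot 10^{5}$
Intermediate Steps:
$A = \frac{383}{2}$ ($A = \frac{3}{2} - -190 = \frac{3}{2} + 190 = \frac{383}{2} \approx 191.5$)
$O = 494772$ ($O = 4 \left(93677 - -30016\right) = 4 \left(93677 + 30016\right) = 4 \cdot 123693 = 494772$)
$M{\left(U \right)} = -5$
$B{\left(X,Z \right)} = -55 + 11 X$ ($B{\left(X,Z \right)} = 11 \left(-5 + X\right) = -55 + 11 X$)
$B{\left(A,-430 \right)} + O = \left(-55 + 11 \cdot \frac{383}{2}\right) + 494772 = \left(-55 + \frac{4213}{2}\right) + 494772 = \frac{4103}{2} + 494772 = \frac{993647}{2}$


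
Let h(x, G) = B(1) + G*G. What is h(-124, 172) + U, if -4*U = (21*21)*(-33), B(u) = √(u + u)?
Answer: 132889/4 + √2 ≈ 33224.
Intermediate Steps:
B(u) = √2*√u (B(u) = √(2*u) = √2*√u)
U = 14553/4 (U = -21*21*(-33)/4 = -441*(-33)/4 = -¼*(-14553) = 14553/4 ≈ 3638.3)
h(x, G) = √2 + G² (h(x, G) = √2*√1 + G*G = √2*1 + G² = √2 + G²)
h(-124, 172) + U = (√2 + 172²) + 14553/4 = (√2 + 29584) + 14553/4 = (29584 + √2) + 14553/4 = 132889/4 + √2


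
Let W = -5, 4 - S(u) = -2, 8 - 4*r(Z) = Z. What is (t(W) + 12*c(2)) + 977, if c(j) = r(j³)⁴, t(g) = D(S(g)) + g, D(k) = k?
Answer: 978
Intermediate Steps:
r(Z) = 2 - Z/4
S(u) = 6 (S(u) = 4 - 1*(-2) = 4 + 2 = 6)
t(g) = 6 + g
c(j) = (2 - j³/4)⁴
(t(W) + 12*c(2)) + 977 = ((6 - 5) + 12*((-8 + 2³)⁴/256)) + 977 = (1 + 12*((-8 + 8)⁴/256)) + 977 = (1 + 12*((1/256)*0⁴)) + 977 = (1 + 12*((1/256)*0)) + 977 = (1 + 12*0) + 977 = (1 + 0) + 977 = 1 + 977 = 978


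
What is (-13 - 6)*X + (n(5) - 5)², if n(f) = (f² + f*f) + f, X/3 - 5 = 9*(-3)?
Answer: 3754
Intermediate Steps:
X = -66 (X = 15 + 3*(9*(-3)) = 15 + 3*(-27) = 15 - 81 = -66)
n(f) = f + 2*f² (n(f) = (f² + f²) + f = 2*f² + f = f + 2*f²)
(-13 - 6)*X + (n(5) - 5)² = (-13 - 6)*(-66) + (5*(1 + 2*5) - 5)² = -19*(-66) + (5*(1 + 10) - 5)² = 1254 + (5*11 - 5)² = 1254 + (55 - 5)² = 1254 + 50² = 1254 + 2500 = 3754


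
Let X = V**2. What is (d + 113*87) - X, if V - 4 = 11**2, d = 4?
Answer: -5790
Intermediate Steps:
V = 125 (V = 4 + 11**2 = 4 + 121 = 125)
X = 15625 (X = 125**2 = 15625)
(d + 113*87) - X = (4 + 113*87) - 1*15625 = (4 + 9831) - 15625 = 9835 - 15625 = -5790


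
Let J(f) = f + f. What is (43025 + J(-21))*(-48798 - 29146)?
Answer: -3350266952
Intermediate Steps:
J(f) = 2*f
(43025 + J(-21))*(-48798 - 29146) = (43025 + 2*(-21))*(-48798 - 29146) = (43025 - 42)*(-77944) = 42983*(-77944) = -3350266952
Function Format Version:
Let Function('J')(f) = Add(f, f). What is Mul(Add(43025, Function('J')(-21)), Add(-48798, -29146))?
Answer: -3350266952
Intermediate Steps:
Function('J')(f) = Mul(2, f)
Mul(Add(43025, Function('J')(-21)), Add(-48798, -29146)) = Mul(Add(43025, Mul(2, -21)), Add(-48798, -29146)) = Mul(Add(43025, -42), -77944) = Mul(42983, -77944) = -3350266952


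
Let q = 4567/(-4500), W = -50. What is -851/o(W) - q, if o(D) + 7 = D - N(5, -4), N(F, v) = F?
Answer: 2056327/139500 ≈ 14.741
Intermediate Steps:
o(D) = -12 + D (o(D) = -7 + (D - 1*5) = -7 + (D - 5) = -7 + (-5 + D) = -12 + D)
q = -4567/4500 (q = 4567*(-1/4500) = -4567/4500 ≈ -1.0149)
-851/o(W) - q = -851/(-12 - 50) - 1*(-4567/4500) = -851/(-62) + 4567/4500 = -851*(-1/62) + 4567/4500 = 851/62 + 4567/4500 = 2056327/139500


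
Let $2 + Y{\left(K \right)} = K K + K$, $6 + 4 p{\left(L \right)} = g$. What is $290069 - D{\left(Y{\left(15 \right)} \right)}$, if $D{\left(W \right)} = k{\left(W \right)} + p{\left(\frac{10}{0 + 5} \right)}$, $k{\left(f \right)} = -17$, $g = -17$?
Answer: $\frac{1160367}{4} \approx 2.9009 \cdot 10^{5}$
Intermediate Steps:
$p{\left(L \right)} = - \frac{23}{4}$ ($p{\left(L \right)} = - \frac{3}{2} + \frac{1}{4} \left(-17\right) = - \frac{3}{2} - \frac{17}{4} = - \frac{23}{4}$)
$Y{\left(K \right)} = -2 + K + K^{2}$ ($Y{\left(K \right)} = -2 + \left(K K + K\right) = -2 + \left(K^{2} + K\right) = -2 + \left(K + K^{2}\right) = -2 + K + K^{2}$)
$D{\left(W \right)} = - \frac{91}{4}$ ($D{\left(W \right)} = -17 - \frac{23}{4} = - \frac{91}{4}$)
$290069 - D{\left(Y{\left(15 \right)} \right)} = 290069 - - \frac{91}{4} = 290069 + \frac{91}{4} = \frac{1160367}{4}$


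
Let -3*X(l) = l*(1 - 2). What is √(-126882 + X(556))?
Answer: I*√1140270/3 ≈ 355.94*I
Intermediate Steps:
X(l) = l/3 (X(l) = -l*(1 - 2)/3 = -l*(-1)/3 = -(-1)*l/3 = l/3)
√(-126882 + X(556)) = √(-126882 + (⅓)*556) = √(-126882 + 556/3) = √(-380090/3) = I*√1140270/3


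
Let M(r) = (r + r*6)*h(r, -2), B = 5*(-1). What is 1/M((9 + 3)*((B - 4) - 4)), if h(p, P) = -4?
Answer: 1/4368 ≈ 0.00022894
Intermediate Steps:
B = -5
M(r) = -28*r (M(r) = (r + r*6)*(-4) = (r + 6*r)*(-4) = (7*r)*(-4) = -28*r)
1/M((9 + 3)*((B - 4) - 4)) = 1/(-28*(9 + 3)*((-5 - 4) - 4)) = 1/(-336*(-9 - 4)) = 1/(-336*(-13)) = 1/(-28*(-156)) = 1/4368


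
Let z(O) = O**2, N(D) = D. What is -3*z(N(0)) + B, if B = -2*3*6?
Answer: -36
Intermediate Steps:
B = -36 (B = -6*6 = -36)
-3*z(N(0)) + B = -3*0**2 - 36 = -3*0 - 36 = 0 - 36 = -36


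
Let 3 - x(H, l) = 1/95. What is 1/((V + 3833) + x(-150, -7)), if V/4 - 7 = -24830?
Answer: -95/9068321 ≈ -1.0476e-5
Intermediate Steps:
V = -99292 (V = 28 + 4*(-24830) = 28 - 99320 = -99292)
x(H, l) = 284/95 (x(H, l) = 3 - 1/95 = 284/95)
1/((V + 3833) + x(-150, -7)) = 1/((-99292 + 3833) + 284/95) = 1/(-95459 + 284/95) = 1/(-9068321/95) = -95/9068321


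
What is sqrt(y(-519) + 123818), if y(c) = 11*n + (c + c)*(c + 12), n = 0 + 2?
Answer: 9*sqrt(8026) ≈ 806.29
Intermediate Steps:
n = 2
y(c) = 22 + 2*c*(12 + c) (y(c) = 11*2 + (c + c)*(c + 12) = 22 + (2*c)*(12 + c) = 22 + 2*c*(12 + c))
sqrt(y(-519) + 123818) = sqrt((22 + 2*(-519)**2 + 24*(-519)) + 123818) = sqrt((22 + 2*269361 - 12456) + 123818) = sqrt((22 + 538722 - 12456) + 123818) = sqrt(526288 + 123818) = sqrt(650106) = 9*sqrt(8026)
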